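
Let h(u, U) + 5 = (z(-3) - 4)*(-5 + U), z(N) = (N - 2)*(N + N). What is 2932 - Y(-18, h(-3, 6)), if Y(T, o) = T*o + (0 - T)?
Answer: 3292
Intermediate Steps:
z(N) = 2*N*(-2 + N) (z(N) = (-2 + N)*(2*N) = 2*N*(-2 + N))
h(u, U) = -135 + 26*U (h(u, U) = -5 + (2*(-3)*(-2 - 3) - 4)*(-5 + U) = -5 + (2*(-3)*(-5) - 4)*(-5 + U) = -5 + (30 - 4)*(-5 + U) = -5 + 26*(-5 + U) = -5 + (-130 + 26*U) = -135 + 26*U)
Y(T, o) = -T + T*o (Y(T, o) = T*o - T = -T + T*o)
2932 - Y(-18, h(-3, 6)) = 2932 - (-18)*(-1 + (-135 + 26*6)) = 2932 - (-18)*(-1 + (-135 + 156)) = 2932 - (-18)*(-1 + 21) = 2932 - (-18)*20 = 2932 - 1*(-360) = 2932 + 360 = 3292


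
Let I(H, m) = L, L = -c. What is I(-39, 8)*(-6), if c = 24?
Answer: 144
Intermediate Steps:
L = -24 (L = -1*24 = -24)
I(H, m) = -24
I(-39, 8)*(-6) = -24*(-6) = 144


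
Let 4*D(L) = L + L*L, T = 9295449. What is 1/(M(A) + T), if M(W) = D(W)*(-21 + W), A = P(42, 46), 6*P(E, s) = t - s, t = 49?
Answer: 32/297454245 ≈ 1.0758e-7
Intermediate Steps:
P(E, s) = 49/6 - s/6 (P(E, s) = (49 - s)/6 = 49/6 - s/6)
A = ½ (A = 49/6 - ⅙*46 = 49/6 - 23/3 = ½ ≈ 0.50000)
D(L) = L/4 + L²/4 (D(L) = (L + L*L)/4 = (L + L²)/4 = L/4 + L²/4)
M(W) = W*(1 + W)*(-21 + W)/4 (M(W) = (W*(1 + W)/4)*(-21 + W) = W*(1 + W)*(-21 + W)/4)
1/(M(A) + T) = 1/((¼)*(½)*(1 + ½)*(-21 + ½) + 9295449) = 1/((¼)*(½)*(3/2)*(-41/2) + 9295449) = 1/(-123/32 + 9295449) = 1/(297454245/32) = 32/297454245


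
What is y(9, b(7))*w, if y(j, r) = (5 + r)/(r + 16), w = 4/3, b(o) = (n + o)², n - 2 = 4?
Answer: 232/185 ≈ 1.2541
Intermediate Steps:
n = 6 (n = 2 + 4 = 6)
b(o) = (6 + o)²
w = 4/3 (w = 4*(⅓) = 4/3 ≈ 1.3333)
y(j, r) = (5 + r)/(16 + r)
y(9, b(7))*w = ((5 + (6 + 7)²)/(16 + (6 + 7)²))*(4/3) = ((5 + 13²)/(16 + 13²))*(4/3) = ((5 + 169)/(16 + 169))*(4/3) = (174/185)*(4/3) = 232/185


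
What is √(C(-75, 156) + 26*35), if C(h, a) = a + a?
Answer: √1222 ≈ 34.957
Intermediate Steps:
C(h, a) = 2*a
√(C(-75, 156) + 26*35) = √(2*156 + 26*35) = √(312 + 910) = √1222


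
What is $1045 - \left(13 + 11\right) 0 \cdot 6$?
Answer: $1045$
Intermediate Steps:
$1045 - \left(13 + 11\right) 0 \cdot 6 = 1045 - 24 \cdot 0 = 1045 - 0 = 1045 + 0 = 1045$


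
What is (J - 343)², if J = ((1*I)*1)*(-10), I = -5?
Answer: 85849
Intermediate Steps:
J = 50 (J = ((1*(-5))*1)*(-10) = -5*1*(-10) = -5*(-10) = 50)
(J - 343)² = (50 - 343)² = (-293)² = 85849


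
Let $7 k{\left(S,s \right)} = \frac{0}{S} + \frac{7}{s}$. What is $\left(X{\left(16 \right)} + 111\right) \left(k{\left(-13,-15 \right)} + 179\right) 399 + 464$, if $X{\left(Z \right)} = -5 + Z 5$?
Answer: $\frac{66399112}{5} \approx 1.328 \cdot 10^{7}$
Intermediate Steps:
$X{\left(Z \right)} = -5 + 5 Z$
$k{\left(S,s \right)} = \frac{1}{s}$ ($k{\left(S,s \right)} = \frac{\frac{0}{S} + \frac{7}{s}}{7} = \frac{0 + \frac{7}{s}}{7} = \frac{7 \frac{1}{s}}{7} = \frac{1}{s}$)
$\left(X{\left(16 \right)} + 111\right) \left(k{\left(-13,-15 \right)} + 179\right) 399 + 464 = \left(\left(-5 + 5 \cdot 16\right) + 111\right) \left(\frac{1}{-15} + 179\right) 399 + 464 = \left(\left(-5 + 80\right) + 111\right) \left(- \frac{1}{15} + 179\right) 399 + 464 = \left(75 + 111\right) \frac{2684}{15} \cdot 399 + 464 = 186 \cdot \frac{2684}{15} \cdot 399 + 464 = \frac{166408}{5} \cdot 399 + 464 = \frac{66396792}{5} + 464 = \frac{66399112}{5}$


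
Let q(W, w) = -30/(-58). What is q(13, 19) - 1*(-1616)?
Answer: 46879/29 ≈ 1616.5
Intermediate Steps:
q(W, w) = 15/29 (q(W, w) = -30*(-1/58) = 15/29)
q(13, 19) - 1*(-1616) = 15/29 - 1*(-1616) = 15/29 + 1616 = 46879/29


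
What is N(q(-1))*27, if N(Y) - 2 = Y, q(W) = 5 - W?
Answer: 216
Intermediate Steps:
N(Y) = 2 + Y
N(q(-1))*27 = (2 + (5 - 1*(-1)))*27 = (2 + (5 + 1))*27 = (2 + 6)*27 = 8*27 = 216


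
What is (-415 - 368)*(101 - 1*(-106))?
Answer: -162081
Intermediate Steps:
(-415 - 368)*(101 - 1*(-106)) = -783*(101 + 106) = -783*207 = -162081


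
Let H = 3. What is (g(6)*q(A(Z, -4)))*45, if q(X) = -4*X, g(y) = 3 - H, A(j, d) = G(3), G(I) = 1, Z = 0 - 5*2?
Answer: 0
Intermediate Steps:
Z = -10 (Z = 0 - 10 = -10)
A(j, d) = 1
g(y) = 0 (g(y) = 3 - 1*3 = 3 - 3 = 0)
(g(6)*q(A(Z, -4)))*45 = (0*(-4*1))*45 = (0*(-4))*45 = 0*45 = 0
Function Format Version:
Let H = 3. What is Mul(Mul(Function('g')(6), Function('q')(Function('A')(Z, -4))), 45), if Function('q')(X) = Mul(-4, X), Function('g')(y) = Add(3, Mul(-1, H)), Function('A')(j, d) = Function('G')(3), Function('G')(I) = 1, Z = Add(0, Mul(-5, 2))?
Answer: 0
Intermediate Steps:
Z = -10 (Z = Add(0, -10) = -10)
Function('A')(j, d) = 1
Function('g')(y) = 0 (Function('g')(y) = Add(3, Mul(-1, 3)) = Add(3, -3) = 0)
Mul(Mul(Function('g')(6), Function('q')(Function('A')(Z, -4))), 45) = Mul(Mul(0, Mul(-4, 1)), 45) = Mul(Mul(0, -4), 45) = Mul(0, 45) = 0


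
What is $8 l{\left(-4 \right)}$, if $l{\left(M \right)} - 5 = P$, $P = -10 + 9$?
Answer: $32$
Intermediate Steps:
$P = -1$
$l{\left(M \right)} = 4$ ($l{\left(M \right)} = 5 - 1 = 4$)
$8 l{\left(-4 \right)} = 8 \cdot 4 = 32$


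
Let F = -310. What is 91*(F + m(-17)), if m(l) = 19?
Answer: -26481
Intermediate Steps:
91*(F + m(-17)) = 91*(-310 + 19) = 91*(-291) = -26481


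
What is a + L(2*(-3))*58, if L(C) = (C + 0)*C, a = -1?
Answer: 2087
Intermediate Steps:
L(C) = C**2 (L(C) = C*C = C**2)
a + L(2*(-3))*58 = -1 + (2*(-3))**2*58 = -1 + (-6)**2*58 = -1 + 36*58 = -1 + 2088 = 2087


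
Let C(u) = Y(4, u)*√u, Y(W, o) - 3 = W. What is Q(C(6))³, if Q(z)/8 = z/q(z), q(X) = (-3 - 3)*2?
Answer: -5488*√6/9 ≈ -1493.6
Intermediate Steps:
Y(W, o) = 3 + W
C(u) = 7*√u (C(u) = (3 + 4)*√u = 7*√u)
q(X) = -12 (q(X) = -6*2 = -12)
Q(z) = -2*z/3 (Q(z) = 8*(z/(-12)) = 8*(z*(-1/12)) = 8*(-z/12) = -2*z/3)
Q(C(6))³ = (-14*√6/3)³ = -5488*√6/9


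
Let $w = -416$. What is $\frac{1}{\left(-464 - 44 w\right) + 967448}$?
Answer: $\frac{1}{985288} \approx 1.0149 \cdot 10^{-6}$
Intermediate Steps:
$\frac{1}{\left(-464 - 44 w\right) + 967448} = \frac{1}{\left(-464 - -18304\right) + 967448} = \frac{1}{\left(-464 + 18304\right) + 967448} = \frac{1}{17840 + 967448} = \frac{1}{985288}$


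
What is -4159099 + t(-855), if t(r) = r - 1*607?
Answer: -4160561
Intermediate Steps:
t(r) = -607 + r (t(r) = r - 607 = -607 + r)
-4159099 + t(-855) = -4159099 + (-607 - 855) = -4159099 - 1462 = -4160561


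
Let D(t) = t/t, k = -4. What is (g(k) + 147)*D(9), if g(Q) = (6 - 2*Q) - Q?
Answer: 165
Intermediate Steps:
D(t) = 1
g(Q) = 6 - 3*Q
(g(k) + 147)*D(9) = ((6 - 3*(-4)) + 147)*1 = ((6 + 12) + 147)*1 = (18 + 147)*1 = 165*1 = 165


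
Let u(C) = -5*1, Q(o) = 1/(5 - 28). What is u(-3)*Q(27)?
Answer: 5/23 ≈ 0.21739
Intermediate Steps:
Q(o) = -1/23 (Q(o) = 1/(-23) = -1/23)
u(C) = -5
u(-3)*Q(27) = -5*(-1/23) = 5/23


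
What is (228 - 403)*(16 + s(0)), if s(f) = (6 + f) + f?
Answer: -3850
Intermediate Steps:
s(f) = 6 + 2*f
(228 - 403)*(16 + s(0)) = (228 - 403)*(16 + (6 + 2*0)) = -175*(16 + (6 + 0)) = -175*(16 + 6) = -175*22 = -3850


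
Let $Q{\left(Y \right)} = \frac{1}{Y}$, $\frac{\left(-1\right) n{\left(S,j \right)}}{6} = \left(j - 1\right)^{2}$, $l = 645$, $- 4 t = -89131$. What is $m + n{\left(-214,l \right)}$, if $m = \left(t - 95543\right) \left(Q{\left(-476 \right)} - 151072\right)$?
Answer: $\frac{3009702909447}{272} \approx 1.1065 \cdot 10^{10}$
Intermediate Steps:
$t = \frac{89131}{4}$ ($t = \left(- \frac{1}{4}\right) \left(-89131\right) = \frac{89131}{4} \approx 22283.0$)
$n{\left(S,j \right)} = - 6 \left(-1 + j\right)^{2}$ ($n{\left(S,j \right)} = - 6 \left(j - 1\right)^{2} = - 6 \left(-1 + j\right)^{2}$)
$m = \frac{3010379758599}{272}$ ($m = \left(\frac{89131}{4} - 95543\right) \left(\frac{1}{-476} - 151072\right) = - \frac{293041 \left(- \frac{1}{476} - 151072\right)}{4} = \left(- \frac{293041}{4}\right) \left(- \frac{71910273}{476}\right) = \frac{3010379758599}{272} \approx 1.1068 \cdot 10^{10}$)
$m + n{\left(-214,l \right)} = \frac{3010379758599}{272} - 6 \left(-1 + 645\right)^{2} = \frac{3010379758599}{272} - 6 \cdot 644^{2} = \frac{3010379758599}{272} - 2488416 = \frac{3009702909447}{272}$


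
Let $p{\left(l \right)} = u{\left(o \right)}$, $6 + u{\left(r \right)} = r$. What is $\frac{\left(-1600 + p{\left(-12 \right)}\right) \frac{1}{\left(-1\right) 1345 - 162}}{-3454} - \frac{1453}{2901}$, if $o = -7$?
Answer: $- \frac{7567802947}{15100221378} \approx -0.50117$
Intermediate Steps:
$u{\left(r \right)} = -6 + r$
$p{\left(l \right)} = -13$ ($p{\left(l \right)} = -6 - 7 = -13$)
$\frac{\left(-1600 + p{\left(-12 \right)}\right) \frac{1}{\left(-1\right) 1345 - 162}}{-3454} - \frac{1453}{2901} = \frac{\left(-1600 - 13\right) \frac{1}{\left(-1\right) 1345 - 162}}{-3454} - \frac{1453}{2901} = - \frac{1613}{-1345 - 162} \left(- \frac{1}{3454}\right) - \frac{1453}{2901} = - \frac{1613}{-1507} \left(- \frac{1}{3454}\right) - \frac{1453}{2901} = \left(-1613\right) \left(- \frac{1}{1507}\right) \left(- \frac{1}{3454}\right) - \frac{1453}{2901} = \frac{1613}{1507} \left(- \frac{1}{3454}\right) - \frac{1453}{2901} = - \frac{1613}{5205178} - \frac{1453}{2901} = - \frac{7567802947}{15100221378}$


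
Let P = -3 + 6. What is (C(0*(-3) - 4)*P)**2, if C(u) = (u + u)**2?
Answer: 36864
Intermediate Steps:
C(u) = 4*u**2 (C(u) = (2*u)**2 = 4*u**2)
P = 3
(C(0*(-3) - 4)*P)**2 = ((4*(0*(-3) - 4)**2)*3)**2 = ((4*(0 - 4)**2)*3)**2 = ((4*(-4)**2)*3)**2 = ((4*16)*3)**2 = (64*3)**2 = 192**2 = 36864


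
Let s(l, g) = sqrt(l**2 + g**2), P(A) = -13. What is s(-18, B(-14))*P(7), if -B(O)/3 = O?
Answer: -78*sqrt(58) ≈ -594.03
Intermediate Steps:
B(O) = -3*O
s(l, g) = sqrt(g**2 + l**2)
s(-18, B(-14))*P(7) = sqrt((-3*(-14))**2 + (-18)**2)*(-13) = sqrt(42**2 + 324)*(-13) = sqrt(1764 + 324)*(-13) = sqrt(2088)*(-13) = (6*sqrt(58))*(-13) = -78*sqrt(58)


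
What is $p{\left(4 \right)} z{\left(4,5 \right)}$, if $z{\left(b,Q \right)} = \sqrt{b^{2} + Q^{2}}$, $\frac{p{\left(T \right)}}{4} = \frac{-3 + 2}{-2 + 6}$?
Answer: $- \sqrt{41} \approx -6.4031$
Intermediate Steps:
$p{\left(T \right)} = -1$ ($p{\left(T \right)} = 4 \frac{-3 + 2}{-2 + 6} = 4 \left(- \frac{1}{4}\right) = -1$)
$z{\left(b,Q \right)} = \sqrt{Q^{2} + b^{2}}$
$p{\left(4 \right)} z{\left(4,5 \right)} = - \sqrt{5^{2} + 4^{2}} = - \sqrt{25 + 16} = - \sqrt{41}$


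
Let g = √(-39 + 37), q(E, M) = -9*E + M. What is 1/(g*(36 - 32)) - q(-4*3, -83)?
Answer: -25 - I*√2/8 ≈ -25.0 - 0.17678*I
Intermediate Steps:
q(E, M) = M - 9*E
g = I*√2 (g = √(-2) = I*√2 ≈ 1.4142*I)
1/(g*(36 - 32)) - q(-4*3, -83) = 1/((I*√2)*(36 - 32)) - (-83 - (-36)*3) = 1/((I*√2)*4) - (-83 - 9*(-12)) = 1/(4*I*√2) - (-83 + 108) = -I*√2/8 - 1*25 = -I*√2/8 - 25 = -25 - I*√2/8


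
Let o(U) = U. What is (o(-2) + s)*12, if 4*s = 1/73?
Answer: -1749/73 ≈ -23.959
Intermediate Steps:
s = 1/292 (s = (¼)/73 = (¼)*(1/73) = 1/292 ≈ 0.0034247)
(o(-2) + s)*12 = (-2 + 1/292)*12 = -583/292*12 = -1749/73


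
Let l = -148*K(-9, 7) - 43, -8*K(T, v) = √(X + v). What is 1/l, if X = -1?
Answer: 86/409 + 37*√6/409 ≈ 0.43186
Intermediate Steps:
K(T, v) = -√(-1 + v)/8
l = -43 + 37*√6/2 (l = -(-37)*√(-1 + 7)/2 - 43 = -(-37)*√6/2 - 43 = 37*√6/2 - 43 = -43 + 37*√6/2 ≈ 2.3156)
1/l = 1/(-43 + 37*√6/2)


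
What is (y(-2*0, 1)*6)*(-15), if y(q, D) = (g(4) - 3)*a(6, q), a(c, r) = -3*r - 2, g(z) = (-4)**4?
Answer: 45540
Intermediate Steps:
g(z) = 256
a(c, r) = -2 - 3*r
y(q, D) = -506 - 759*q (y(q, D) = (256 - 3)*(-2 - 3*q) = 253*(-2 - 3*q) = -506 - 759*q)
(y(-2*0, 1)*6)*(-15) = ((-506 - (-1518)*0)*6)*(-15) = ((-506 - 759*0)*6)*(-15) = ((-506 + 0)*6)*(-15) = -506*6*(-15) = -3036*(-15) = 45540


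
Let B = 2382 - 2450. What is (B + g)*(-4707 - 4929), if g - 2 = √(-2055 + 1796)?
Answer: 635976 - 9636*I*√259 ≈ 6.3598e+5 - 1.5508e+5*I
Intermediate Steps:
B = -68
g = 2 + I*√259 (g = 2 + √(-2055 + 1796) = 2 + √(-259) = 2 + I*√259 ≈ 2.0 + 16.093*I)
(B + g)*(-4707 - 4929) = (-68 + (2 + I*√259))*(-4707 - 4929) = (-66 + I*√259)*(-9636) = 635976 - 9636*I*√259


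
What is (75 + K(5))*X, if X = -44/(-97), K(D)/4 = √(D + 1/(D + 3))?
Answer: 3300/97 + 44*√82/97 ≈ 38.128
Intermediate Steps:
K(D) = 4*√(D + 1/(3 + D)) (K(D) = 4*√(D + 1/(D + 3)) = 4*√(D + 1/(3 + D)))
X = 44/97 (X = -44*(-1/97) = 44/97 ≈ 0.45361)
(75 + K(5))*X = (75 + 4*√((1 + 5*(3 + 5))/(3 + 5)))*(44/97) = (75 + 4*√((1 + 5*8)/8))*(44/97) = (75 + 4*√((1 + 40)/8))*(44/97) = (75 + 4*√((⅛)*41))*(44/97) = (75 + 4*√(41/8))*(44/97) = (75 + 4*(√82/4))*(44/97) = (75 + √82)*(44/97) = 3300/97 + 44*√82/97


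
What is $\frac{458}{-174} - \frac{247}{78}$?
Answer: $- \frac{1009}{174} \approx -5.7989$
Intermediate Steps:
$\frac{458}{-174} - \frac{247}{78} = 458 \left(- \frac{1}{174}\right) - \frac{19}{6} = - \frac{229}{87} - \frac{19}{6} = - \frac{1009}{174}$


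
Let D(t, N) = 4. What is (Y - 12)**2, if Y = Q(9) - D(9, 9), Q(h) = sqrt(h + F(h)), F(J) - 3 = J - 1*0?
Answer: (16 - sqrt(21))**2 ≈ 130.36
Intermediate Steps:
F(J) = 3 + J (F(J) = 3 + (J - 1*0) = 3 + (J + 0) = 3 + J)
Q(h) = sqrt(3 + 2*h) (Q(h) = sqrt(h + (3 + h)) = sqrt(3 + 2*h))
Y = -4 + sqrt(21) (Y = sqrt(3 + 2*9) - 1*4 = sqrt(3 + 18) - 4 = sqrt(21) - 4 = -4 + sqrt(21) ≈ 0.58258)
(Y - 12)**2 = ((-4 + sqrt(21)) - 12)**2 = (-16 + sqrt(21))**2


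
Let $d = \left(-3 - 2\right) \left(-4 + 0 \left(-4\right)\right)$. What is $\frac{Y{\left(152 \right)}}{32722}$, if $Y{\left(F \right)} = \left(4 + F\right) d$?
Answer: $\frac{1560}{16361} \approx 0.095349$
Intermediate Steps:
$d = 20$ ($d = - 5 \left(-4 + 0\right) = \left(-5\right) \left(-4\right) = 20$)
$Y{\left(F \right)} = 80 + 20 F$ ($Y{\left(F \right)} = \left(4 + F\right) 20 = 80 + 20 F$)
$\frac{Y{\left(152 \right)}}{32722} = \frac{80 + 20 \cdot 152}{32722} = \left(80 + 3040\right) \frac{1}{32722} = 3120 \cdot \frac{1}{32722} = \frac{1560}{16361}$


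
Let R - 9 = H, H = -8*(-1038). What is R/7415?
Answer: 8313/7415 ≈ 1.1211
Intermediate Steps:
H = 8304
R = 8313 (R = 9 + 8304 = 8313)
R/7415 = 8313/7415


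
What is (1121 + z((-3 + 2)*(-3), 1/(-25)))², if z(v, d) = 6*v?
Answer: 1297321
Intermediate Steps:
(1121 + z((-3 + 2)*(-3), 1/(-25)))² = (1121 + 6*((-3 + 2)*(-3)))² = (1121 + 6*(-1*(-3)))² = (1121 + 6*3)² = (1121 + 18)² = 1139² = 1297321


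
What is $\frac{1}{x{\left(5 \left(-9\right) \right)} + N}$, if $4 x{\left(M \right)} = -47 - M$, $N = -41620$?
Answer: $- \frac{2}{83241} \approx -2.4027 \cdot 10^{-5}$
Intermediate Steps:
$x{\left(M \right)} = - \frac{47}{4} - \frac{M}{4}$ ($x{\left(M \right)} = \frac{-47 - M}{4} = - \frac{47}{4} - \frac{M}{4}$)
$\frac{1}{x{\left(5 \left(-9\right) \right)} + N} = \frac{1}{\left(- \frac{47}{4} - \frac{5 \left(-9\right)}{4}\right) - 41620} = \frac{1}{\left(- \frac{47}{4} - - \frac{45}{4}\right) - 41620} = \frac{1}{\left(- \frac{47}{4} + \frac{45}{4}\right) - 41620} = \frac{1}{- \frac{1}{2} - 41620} = \frac{1}{- \frac{83241}{2}} = - \frac{2}{83241}$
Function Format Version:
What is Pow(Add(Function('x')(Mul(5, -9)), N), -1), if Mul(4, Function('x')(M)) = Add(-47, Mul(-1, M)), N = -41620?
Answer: Rational(-2, 83241) ≈ -2.4027e-5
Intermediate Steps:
Function('x')(M) = Add(Rational(-47, 4), Mul(Rational(-1, 4), M)) (Function('x')(M) = Mul(Rational(1, 4), Add(-47, Mul(-1, M))) = Add(Rational(-47, 4), Mul(Rational(-1, 4), M)))
Pow(Add(Function('x')(Mul(5, -9)), N), -1) = Pow(Add(Add(Rational(-47, 4), Mul(Rational(-1, 4), Mul(5, -9))), -41620), -1) = Pow(Add(Add(Rational(-47, 4), Mul(Rational(-1, 4), -45)), -41620), -1) = Pow(Add(Add(Rational(-47, 4), Rational(45, 4)), -41620), -1) = Pow(Add(Rational(-1, 2), -41620), -1) = Pow(Rational(-83241, 2), -1) = Rational(-2, 83241)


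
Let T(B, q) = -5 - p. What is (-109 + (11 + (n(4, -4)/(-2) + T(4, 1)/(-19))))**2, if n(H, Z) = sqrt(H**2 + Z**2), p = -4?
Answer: 3466209/361 + 7444*sqrt(2)/19 ≈ 10156.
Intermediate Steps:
T(B, q) = -1 (T(B, q) = -5 - 1*(-4) = -5 + 4 = -1)
(-109 + (11 + (n(4, -4)/(-2) + T(4, 1)/(-19))))**2 = (-109 + (11 + (sqrt(4**2 + (-4)**2)/(-2) - 1/(-19))))**2 = (-109 + (11 + (sqrt(16 + 16)*(-1/2) - 1*(-1/19))))**2 = (-109 + (11 + (sqrt(32)*(-1/2) + 1/19)))**2 = (-109 + (11 + ((4*sqrt(2))*(-1/2) + 1/19)))**2 = (-109 + (11 + (-2*sqrt(2) + 1/19)))**2 = (-109 + (11 + (1/19 - 2*sqrt(2))))**2 = (-109 + (210/19 - 2*sqrt(2)))**2 = (-1861/19 - 2*sqrt(2))**2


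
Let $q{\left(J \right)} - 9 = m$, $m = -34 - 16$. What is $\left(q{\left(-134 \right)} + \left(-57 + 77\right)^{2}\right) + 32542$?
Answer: $32901$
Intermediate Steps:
$m = -50$
$q{\left(J \right)} = -41$ ($q{\left(J \right)} = 9 - 50 = -41$)
$\left(q{\left(-134 \right)} + \left(-57 + 77\right)^{2}\right) + 32542 = \left(-41 + \left(-57 + 77\right)^{2}\right) + 32542 = \left(-41 + 20^{2}\right) + 32542 = \left(-41 + 400\right) + 32542 = 359 + 32542 = 32901$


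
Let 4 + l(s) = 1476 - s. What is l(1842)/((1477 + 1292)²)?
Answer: -370/7667361 ≈ -4.8256e-5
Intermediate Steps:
l(s) = 1472 - s (l(s) = -4 + (1476 - s) = 1472 - s)
l(1842)/((1477 + 1292)²) = (1472 - 1*1842)/((1477 + 1292)²) = (1472 - 1842)/(2769²) = -370/7667361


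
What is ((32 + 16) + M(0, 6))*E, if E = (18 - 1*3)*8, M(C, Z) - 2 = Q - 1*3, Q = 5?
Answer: 6240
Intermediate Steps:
M(C, Z) = 4 (M(C, Z) = 2 + (5 - 1*3) = 2 + (5 - 3) = 2 + 2 = 4)
E = 120 (E = (18 - 3)*8 = 15*8 = 120)
((32 + 16) + M(0, 6))*E = ((32 + 16) + 4)*120 = (48 + 4)*120 = 52*120 = 6240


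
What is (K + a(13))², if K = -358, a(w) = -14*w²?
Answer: 7420176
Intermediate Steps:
(K + a(13))² = (-358 - 14*13²)² = (-358 - 14*169)² = (-358 - 2366)² = (-2724)² = 7420176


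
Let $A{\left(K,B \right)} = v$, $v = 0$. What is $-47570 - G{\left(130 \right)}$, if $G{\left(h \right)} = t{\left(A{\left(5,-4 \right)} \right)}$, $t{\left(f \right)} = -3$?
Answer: $-47567$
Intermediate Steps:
$A{\left(K,B \right)} = 0$
$G{\left(h \right)} = -3$
$-47570 - G{\left(130 \right)} = -47570 - -3 = -47570 + 3 = -47567$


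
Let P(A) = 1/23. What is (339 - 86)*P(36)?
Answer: 11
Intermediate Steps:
P(A) = 1/23
(339 - 86)*P(36) = (339 - 86)*(1/23) = 253*(1/23) = 11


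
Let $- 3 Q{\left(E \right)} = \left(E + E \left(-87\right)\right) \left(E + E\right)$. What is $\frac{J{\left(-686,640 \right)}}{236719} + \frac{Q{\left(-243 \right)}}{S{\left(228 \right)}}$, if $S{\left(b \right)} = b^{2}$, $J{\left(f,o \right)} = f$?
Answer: $\frac{454291855}{6975964} \approx 65.122$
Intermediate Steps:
$Q{\left(E \right)} = \frac{172 E^{2}}{3}$ ($Q{\left(E \right)} = - \frac{\left(E + E \left(-87\right)\right) \left(E + E\right)}{3} = - \frac{\left(E - 87 E\right) 2 E}{3} = - \frac{- 86 E 2 E}{3} = - \frac{\left(-172\right) E^{2}}{3} = \frac{172 E^{2}}{3}$)
$\frac{J{\left(-686,640 \right)}}{236719} + \frac{Q{\left(-243 \right)}}{S{\left(228 \right)}} = - \frac{686}{236719} + \frac{\frac{172}{3} \left(-243\right)^{2}}{228^{2}} = \left(-686\right) \frac{1}{236719} + \frac{\frac{172}{3} \cdot 59049}{51984} = - \frac{14}{4831} + 3385476 \cdot \frac{1}{51984} = - \frac{14}{4831} + \frac{94041}{1444} = \frac{454291855}{6975964}$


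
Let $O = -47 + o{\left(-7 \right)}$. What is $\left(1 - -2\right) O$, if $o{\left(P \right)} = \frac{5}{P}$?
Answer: $- \frac{1002}{7} \approx -143.14$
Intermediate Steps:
$O = - \frac{334}{7}$ ($O = -47 + \frac{5}{-7} = -47 + 5 \left(- \frac{1}{7}\right) = -47 - \frac{5}{7} = - \frac{334}{7} \approx -47.714$)
$\left(1 - -2\right) O = \left(1 - -2\right) \left(- \frac{334}{7}\right) = \left(1 + 2\right) \left(- \frac{334}{7}\right) = 3 \left(- \frac{334}{7}\right) = - \frac{1002}{7}$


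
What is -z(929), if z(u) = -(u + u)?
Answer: 1858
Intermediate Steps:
z(u) = -2*u
-z(929) = -(-2)*929 = -1*(-1858) = 1858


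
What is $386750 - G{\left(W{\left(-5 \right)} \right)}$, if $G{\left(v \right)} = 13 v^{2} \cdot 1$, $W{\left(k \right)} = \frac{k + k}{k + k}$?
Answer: $386737$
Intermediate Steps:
$W{\left(k \right)} = 1$ ($W{\left(k \right)} = \frac{2 k}{2 k} = 2 k \frac{1}{2 k} = 1$)
$G{\left(v \right)} = 13 v^{2}$
$386750 - G{\left(W{\left(-5 \right)} \right)} = 386750 - 13 \cdot 1^{2} = 386750 - 13 \cdot 1 = 386750 - 13 = 386737$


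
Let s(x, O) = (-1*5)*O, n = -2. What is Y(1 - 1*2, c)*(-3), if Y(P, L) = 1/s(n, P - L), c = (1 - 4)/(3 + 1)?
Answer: -12/5 ≈ -2.4000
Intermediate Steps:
c = -¾ (c = -3/4 = -3*¼ = -¾ ≈ -0.75000)
s(x, O) = -5*O
Y(P, L) = 1/(-5*P + 5*L) (Y(P, L) = 1/(-5*(P - L)) = 1/(-5*P + 5*L))
Y(1 - 1*2, c)*(-3) = (1/(5*(-¾ - (1 - 1*2))))*(-3) = (1/(5*(-¾ - (1 - 2))))*(-3) = (1/(5*(-¾ - 1*(-1))))*(-3) = (1/(5*(-¾ + 1)))*(-3) = (1/(5*(¼)))*(-3) = ((⅕)*4)*(-3) = (⅘)*(-3) = -12/5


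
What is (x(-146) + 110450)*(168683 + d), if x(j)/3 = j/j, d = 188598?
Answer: 39462758293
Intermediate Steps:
x(j) = 3 (x(j) = 3*(j/j) = 3*1 = 3)
(x(-146) + 110450)*(168683 + d) = (3 + 110450)*(168683 + 188598) = 110453*357281 = 39462758293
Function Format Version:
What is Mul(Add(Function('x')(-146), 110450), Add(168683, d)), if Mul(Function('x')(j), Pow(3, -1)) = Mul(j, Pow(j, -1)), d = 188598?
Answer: 39462758293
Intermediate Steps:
Function('x')(j) = 3 (Function('x')(j) = Mul(3, Mul(j, Pow(j, -1))) = Mul(3, 1) = 3)
Mul(Add(Function('x')(-146), 110450), Add(168683, d)) = Mul(Add(3, 110450), Add(168683, 188598)) = Mul(110453, 357281) = 39462758293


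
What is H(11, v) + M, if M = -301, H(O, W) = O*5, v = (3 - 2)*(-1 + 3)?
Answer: -246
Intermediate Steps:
v = 2 (v = 1*2 = 2)
H(O, W) = 5*O
H(11, v) + M = 5*11 - 301 = 55 - 301 = -246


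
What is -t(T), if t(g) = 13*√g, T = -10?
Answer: -13*I*√10 ≈ -41.11*I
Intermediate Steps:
-t(T) = -13*√(-10) = -13*I*√10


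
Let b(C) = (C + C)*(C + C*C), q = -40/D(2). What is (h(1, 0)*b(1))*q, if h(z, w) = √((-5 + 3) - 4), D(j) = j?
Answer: -80*I*√6 ≈ -195.96*I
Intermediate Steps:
h(z, w) = I*√6 (h(z, w) = √(-2 - 4) = √(-6) = I*√6)
q = -20 (q = -40/2 = -40*½ = -20)
b(C) = 2*C*(C + C²) (b(C) = (2*C)*(C + C²) = 2*C*(C + C²))
(h(1, 0)*b(1))*q = ((I*√6)*(2*1²*(1 + 1)))*(-20) = ((I*√6)*(2*1*2))*(-20) = ((I*√6)*4)*(-20) = (4*I*√6)*(-20) = -80*I*√6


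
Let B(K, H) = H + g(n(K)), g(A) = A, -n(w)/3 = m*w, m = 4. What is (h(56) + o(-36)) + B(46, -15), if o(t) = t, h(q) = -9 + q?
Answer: -556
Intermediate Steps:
n(w) = -12*w
B(K, H) = H - 12*K
(h(56) + o(-36)) + B(46, -15) = ((-9 + 56) - 36) + (-15 - 12*46) = (47 - 36) + (-15 - 552) = 11 - 567 = -556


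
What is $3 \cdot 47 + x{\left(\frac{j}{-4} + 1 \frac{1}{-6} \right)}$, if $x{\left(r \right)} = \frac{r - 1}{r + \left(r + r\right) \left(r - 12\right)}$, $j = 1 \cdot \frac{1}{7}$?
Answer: $\frac{2352009}{16711} \approx 140.75$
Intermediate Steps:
$j = \frac{1}{7}$ ($j = 1 \cdot \frac{1}{7} = \frac{1}{7} \approx 0.14286$)
$x{\left(r \right)} = \frac{-1 + r}{r + 2 r \left(-12 + r\right)}$
$3 \cdot 47 + x{\left(\frac{j}{-4} + 1 \frac{1}{-6} \right)} = 3 \cdot 47 + \frac{-1 + \left(\frac{1}{7 \left(-4\right)} + 1 \frac{1}{-6}\right)}{\left(\frac{1}{7 \left(-4\right)} + 1 \frac{1}{-6}\right) \left(-23 + 2 \left(\frac{1}{7 \left(-4\right)} + 1 \frac{1}{-6}\right)\right)} = 141 + \frac{-1 + \left(\frac{1}{7} \left(- \frac{1}{4}\right) + 1 \left(- \frac{1}{6}\right)\right)}{\left(\frac{1}{7} \left(- \frac{1}{4}\right) + 1 \left(- \frac{1}{6}\right)\right) \left(-23 + 2 \left(\frac{1}{7} \left(- \frac{1}{4}\right) + 1 \left(- \frac{1}{6}\right)\right)\right)} = 141 + \frac{-1 - \frac{17}{84}}{\left(- \frac{1}{28} - \frac{1}{6}\right) \left(-23 + 2 \left(- \frac{1}{28} - \frac{1}{6}\right)\right)} = 141 + \frac{-1 - \frac{17}{84}}{\left(- \frac{17}{84}\right) \left(-23 + 2 \left(- \frac{17}{84}\right)\right)} = 141 - \frac{84}{17} \frac{1}{-23 - \frac{17}{42}} \left(- \frac{101}{84}\right) = 141 - \frac{84}{17} \frac{1}{- \frac{983}{42}} \left(- \frac{101}{84}\right) = 141 - \left(- \frac{3528}{16711}\right) \left(- \frac{101}{84}\right) = 141 - \frac{4242}{16711} = \frac{2352009}{16711}$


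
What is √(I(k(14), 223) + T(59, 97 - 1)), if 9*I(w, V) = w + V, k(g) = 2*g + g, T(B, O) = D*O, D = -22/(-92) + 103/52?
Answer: √195161785/897 ≈ 15.574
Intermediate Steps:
D = 2655/1196 (D = -22*(-1/92) + 103*(1/52) = 11/46 + 103/52 = 2655/1196 ≈ 2.2199)
T(B, O) = 2655*O/1196
k(g) = 3*g
I(w, V) = V/9 + w/9 (I(w, V) = (w + V)/9 = (V + w)/9 = V/9 + w/9)
√(I(k(14), 223) + T(59, 97 - 1)) = √(((⅑)*223 + (3*14)/9) + 2655*(97 - 1)/1196) = √((223/9 + (⅑)*42) + (2655/1196)*96) = √((223/9 + 14/3) + 63720/299) = √(265/9 + 63720/299) = √(652715/2691) = √195161785/897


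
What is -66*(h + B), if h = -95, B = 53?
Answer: 2772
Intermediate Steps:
-66*(h + B) = -66*(-95 + 53) = -66*(-42) = 2772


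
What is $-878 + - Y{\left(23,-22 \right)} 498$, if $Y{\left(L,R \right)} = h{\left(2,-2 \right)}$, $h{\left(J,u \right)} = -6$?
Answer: $2110$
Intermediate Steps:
$Y{\left(L,R \right)} = -6$
$-878 + - Y{\left(23,-22 \right)} 498 = -878 + \left(-1\right) \left(-6\right) 498 = -878 + 6 \cdot 498 = -878 + 2988 = 2110$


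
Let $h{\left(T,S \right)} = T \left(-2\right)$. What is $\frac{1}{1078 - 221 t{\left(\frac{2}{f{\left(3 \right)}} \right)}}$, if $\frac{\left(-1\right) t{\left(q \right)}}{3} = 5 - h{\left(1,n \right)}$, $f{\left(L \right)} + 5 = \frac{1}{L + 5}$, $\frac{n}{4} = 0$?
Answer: $\frac{1}{5719} \approx 0.00017486$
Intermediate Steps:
$n = 0$ ($n = 4 \cdot 0 = 0$)
$f{\left(L \right)} = -5 + \frac{1}{5 + L}$ ($f{\left(L \right)} = -5 + \frac{1}{L + 5} = -5 + \frac{1}{5 + L}$)
$h{\left(T,S \right)} = - 2 T$
$t{\left(q \right)} = -21$ ($t{\left(q \right)} = - 3 \left(5 - \left(-2\right) 1\right) = - 3 \left(5 - -2\right) = - 3 \left(5 + 2\right) = \left(-3\right) 7 = -21$)
$\frac{1}{1078 - 221 t{\left(\frac{2}{f{\left(3 \right)}} \right)}} = \frac{1}{1078 - -4641} = \frac{1}{1078 + 4641} = \frac{1}{5719}$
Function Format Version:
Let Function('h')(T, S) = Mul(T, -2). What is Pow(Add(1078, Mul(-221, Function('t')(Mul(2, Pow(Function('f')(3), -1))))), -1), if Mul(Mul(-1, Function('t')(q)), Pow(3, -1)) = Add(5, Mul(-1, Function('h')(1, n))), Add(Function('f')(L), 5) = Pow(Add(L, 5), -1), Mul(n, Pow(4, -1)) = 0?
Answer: Rational(1, 5719) ≈ 0.00017486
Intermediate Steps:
n = 0 (n = Mul(4, 0) = 0)
Function('f')(L) = Add(-5, Pow(Add(5, L), -1)) (Function('f')(L) = Add(-5, Pow(Add(L, 5), -1)) = Add(-5, Pow(Add(5, L), -1)))
Function('h')(T, S) = Mul(-2, T)
Function('t')(q) = -21 (Function('t')(q) = Mul(-3, Add(5, Mul(-1, Mul(-2, 1)))) = Mul(-3, Add(5, Mul(-1, -2))) = Mul(-3, Add(5, 2)) = Mul(-3, 7) = -21)
Pow(Add(1078, Mul(-221, Function('t')(Mul(2, Pow(Function('f')(3), -1))))), -1) = Pow(Add(1078, Mul(-221, -21)), -1) = Pow(Add(1078, 4641), -1) = Pow(5719, -1) = Rational(1, 5719)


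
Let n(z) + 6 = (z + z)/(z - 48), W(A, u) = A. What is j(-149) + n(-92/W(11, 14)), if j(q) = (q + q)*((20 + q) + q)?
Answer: 12839936/155 ≈ 82838.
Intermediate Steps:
j(q) = 2*q*(20 + 2*q) (j(q) = (2*q)*(20 + 2*q) = 2*q*(20 + 2*q))
n(z) = -6 + 2*z/(-48 + z) (n(z) = -6 + (z + z)/(z - 48) = -6 + (2*z)/(-48 + z) = -6 + 2*z/(-48 + z))
j(-149) + n(-92/W(11, 14)) = 4*(-149)*(10 - 149) + 4*(72 - (-92)/11)/(-48 - 92/11) = 4*(-149)*(-139) + 4*(72 - (-92)/11)/(-48 - 92*1/11) = 82844 + 4*(72 - 1*(-92/11))/(-48 - 92/11) = 82844 + 4*(72 + 92/11)/(-620/11) = 82844 + 4*(-11/620)*(884/11) = 82844 - 884/155 = 12839936/155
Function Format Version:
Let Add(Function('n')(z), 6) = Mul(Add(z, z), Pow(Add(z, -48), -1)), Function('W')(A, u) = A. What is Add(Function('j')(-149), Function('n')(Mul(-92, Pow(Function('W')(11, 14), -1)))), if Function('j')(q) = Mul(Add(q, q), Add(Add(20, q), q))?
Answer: Rational(12839936, 155) ≈ 82838.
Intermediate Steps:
Function('j')(q) = Mul(2, q, Add(20, Mul(2, q))) (Function('j')(q) = Mul(Mul(2, q), Add(20, Mul(2, q))) = Mul(2, q, Add(20, Mul(2, q))))
Function('n')(z) = Add(-6, Mul(2, z, Pow(Add(-48, z), -1))) (Function('n')(z) = Add(-6, Mul(Add(z, z), Pow(Add(z, -48), -1))) = Add(-6, Mul(Mul(2, z), Pow(Add(-48, z), -1))) = Add(-6, Mul(2, z, Pow(Add(-48, z), -1))))
Add(Function('j')(-149), Function('n')(Mul(-92, Pow(Function('W')(11, 14), -1)))) = Add(Mul(4, -149, Add(10, -149)), Mul(4, Pow(Add(-48, Mul(-92, Pow(11, -1))), -1), Add(72, Mul(-1, Mul(-92, Pow(11, -1)))))) = Add(Mul(4, -149, -139), Mul(4, Pow(Add(-48, Mul(-92, Rational(1, 11))), -1), Add(72, Mul(-1, Mul(-92, Rational(1, 11)))))) = Add(82844, Mul(4, Pow(Add(-48, Rational(-92, 11)), -1), Add(72, Mul(-1, Rational(-92, 11))))) = Add(82844, Mul(4, Pow(Rational(-620, 11), -1), Add(72, Rational(92, 11)))) = Add(82844, Mul(4, Rational(-11, 620), Rational(884, 11))) = Add(82844, Rational(-884, 155)) = Rational(12839936, 155)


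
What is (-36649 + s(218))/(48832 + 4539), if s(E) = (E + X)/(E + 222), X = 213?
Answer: -848691/1235960 ≈ -0.68667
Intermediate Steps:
s(E) = (213 + E)/(222 + E) (s(E) = (E + 213)/(E + 222) = (213 + E)/(222 + E))
(-36649 + s(218))/(48832 + 4539) = (-36649 + (213 + 218)/(222 + 218))/(48832 + 4539) = (-36649 + 431/440)/53371 = (-36649 + (1/440)*431)*(1/53371) = (-36649 + 431/440)*(1/53371) = -16125129/440*1/53371 = -848691/1235960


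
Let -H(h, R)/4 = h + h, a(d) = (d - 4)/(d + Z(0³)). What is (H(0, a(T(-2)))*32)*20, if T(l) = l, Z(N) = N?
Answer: 0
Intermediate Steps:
a(d) = (-4 + d)/d (a(d) = (d - 4)/(d + 0³) = (-4 + d)/(d + 0) = (-4 + d)/d)
H(h, R) = -8*h (H(h, R) = -4*(h + h) = -8*h)
(H(0, a(T(-2)))*32)*20 = (-8*0*32)*20 = (0*32)*20 = 0*20 = 0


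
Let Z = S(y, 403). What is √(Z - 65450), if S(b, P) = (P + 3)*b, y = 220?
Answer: √23870 ≈ 154.50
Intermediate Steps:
S(b, P) = b*(3 + P) (S(b, P) = (3 + P)*b = b*(3 + P))
Z = 89320 (Z = 220*(3 + 403) = 220*406 = 89320)
√(Z - 65450) = √(89320 - 65450) = √23870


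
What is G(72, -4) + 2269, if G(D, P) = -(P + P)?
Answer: 2277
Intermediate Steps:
G(D, P) = -2*P
G(72, -4) + 2269 = -2*(-4) + 2269 = 8 + 2269 = 2277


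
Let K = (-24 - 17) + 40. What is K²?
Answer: 1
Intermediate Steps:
K = -1 (K = -41 + 40 = -1)
K² = (-1)² = 1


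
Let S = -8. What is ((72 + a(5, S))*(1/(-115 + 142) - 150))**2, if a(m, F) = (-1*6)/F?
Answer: 154254919009/1296 ≈ 1.1902e+8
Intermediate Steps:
a(m, F) = -6/F
((72 + a(5, S))*(1/(-115 + 142) - 150))**2 = ((72 - 6/(-8))*(1/(-115 + 142) - 150))**2 = ((72 - 6*(-1/8))*(1/27 - 150))**2 = ((72 + 3/4)*(1/27 - 150))**2 = ((291/4)*(-4049/27))**2 = (-392753/36)**2 = 154254919009/1296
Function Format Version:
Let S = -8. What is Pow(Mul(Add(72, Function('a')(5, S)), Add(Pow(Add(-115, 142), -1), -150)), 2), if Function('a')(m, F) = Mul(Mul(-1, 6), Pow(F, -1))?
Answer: Rational(154254919009, 1296) ≈ 1.1902e+8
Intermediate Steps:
Function('a')(m, F) = Mul(-6, Pow(F, -1))
Pow(Mul(Add(72, Function('a')(5, S)), Add(Pow(Add(-115, 142), -1), -150)), 2) = Pow(Mul(Add(72, Mul(-6, Pow(-8, -1))), Add(Pow(Add(-115, 142), -1), -150)), 2) = Pow(Mul(Add(72, Mul(-6, Rational(-1, 8))), Add(Pow(27, -1), -150)), 2) = Pow(Mul(Add(72, Rational(3, 4)), Add(Rational(1, 27), -150)), 2) = Pow(Mul(Rational(291, 4), Rational(-4049, 27)), 2) = Pow(Rational(-392753, 36), 2) = Rational(154254919009, 1296)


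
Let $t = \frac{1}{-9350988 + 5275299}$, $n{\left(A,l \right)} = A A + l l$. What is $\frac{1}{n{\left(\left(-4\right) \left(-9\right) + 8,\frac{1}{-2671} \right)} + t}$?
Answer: $\frac{29076947567049}{56292970486748312} \approx 0.00051653$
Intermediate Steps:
$n{\left(A,l \right)} = A^{2} + l^{2}$
$t = - \frac{1}{4075689}$ ($t = \frac{1}{-4075689} = - \frac{1}{4075689} \approx -2.4536 \cdot 10^{-7}$)
$\frac{1}{n{\left(\left(-4\right) \left(-9\right) + 8,\frac{1}{-2671} \right)} + t} = \frac{1}{\left(\left(\left(-4\right) \left(-9\right) + 8\right)^{2} + \left(\frac{1}{-2671}\right)^{2}\right) - \frac{1}{4075689}} = \frac{1}{\left(\left(36 + 8\right)^{2} + \left(- \frac{1}{2671}\right)^{2}\right) - \frac{1}{4075689}} = \frac{1}{\left(44^{2} + \frac{1}{7134241}\right) - \frac{1}{4075689}} = \frac{1}{\left(1936 + \frac{1}{7134241}\right) - \frac{1}{4075689}} = \frac{1}{\frac{13811890577}{7134241} - \frac{1}{4075689}} = \frac{1}{\frac{56292970486748312}{29076947567049}} = \frac{29076947567049}{56292970486748312}$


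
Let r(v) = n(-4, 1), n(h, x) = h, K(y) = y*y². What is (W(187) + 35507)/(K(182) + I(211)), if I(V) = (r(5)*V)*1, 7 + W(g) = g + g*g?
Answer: 17664/1506931 ≈ 0.011722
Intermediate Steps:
K(y) = y³
r(v) = -4
W(g) = -7 + g + g² (W(g) = -7 + (g + g*g) = -7 + (g + g²) = -7 + g + g²)
I(V) = -4*V (I(V) = -4*V*1 = -4*V)
(W(187) + 35507)/(K(182) + I(211)) = ((-7 + 187 + 187²) + 35507)/(182³ - 4*211) = ((-7 + 187 + 34969) + 35507)/(6028568 - 844) = (35149 + 35507)/6027724 = 70656*(1/6027724) = 17664/1506931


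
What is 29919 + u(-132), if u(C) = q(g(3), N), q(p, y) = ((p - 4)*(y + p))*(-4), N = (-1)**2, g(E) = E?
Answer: 29935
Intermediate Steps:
N = 1
q(p, y) = -4*(-4 + p)*(p + y) (q(p, y) = ((-4 + p)*(p + y))*(-4) = -4*(-4 + p)*(p + y))
u(C) = 16 (u(C) = -4*3**2 + 16*3 + 16*1 - 4*3*1 = -4*9 + 48 + 16 - 12 = -36 + 48 + 16 - 12 = 16)
29919 + u(-132) = 29919 + 16 = 29935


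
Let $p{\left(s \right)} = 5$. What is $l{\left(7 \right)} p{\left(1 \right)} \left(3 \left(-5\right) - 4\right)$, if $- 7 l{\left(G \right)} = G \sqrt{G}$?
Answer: $95 \sqrt{7} \approx 251.35$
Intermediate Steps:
$l{\left(G \right)} = - \frac{G^{\frac{3}{2}}}{7}$ ($l{\left(G \right)} = - \frac{G \sqrt{G}}{7} = - \frac{G^{\frac{3}{2}}}{7}$)
$l{\left(7 \right)} p{\left(1 \right)} \left(3 \left(-5\right) - 4\right) = - \frac{7^{\frac{3}{2}}}{7} \cdot 5 \left(3 \left(-5\right) - 4\right) = - \frac{7 \sqrt{7}}{7} \cdot 5 \left(-15 - 4\right) = - \sqrt{7} \cdot 5 \left(-19\right) = - 5 \sqrt{7} \left(-19\right) = 95 \sqrt{7}$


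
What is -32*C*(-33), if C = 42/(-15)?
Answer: -14784/5 ≈ -2956.8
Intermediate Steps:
C = -14/5 (C = 42*(-1/15) = -14/5 ≈ -2.8000)
-32*C*(-33) = -32*(-14/5)*(-33) = (448/5)*(-33) = -14784/5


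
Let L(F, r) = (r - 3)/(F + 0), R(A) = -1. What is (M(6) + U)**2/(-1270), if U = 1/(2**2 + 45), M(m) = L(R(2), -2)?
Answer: -30258/1524635 ≈ -0.019846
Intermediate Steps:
L(F, r) = (-3 + r)/F
M(m) = 5 (M(m) = (-3 - 2)/(-1) = -1*(-5) = 5)
U = 1/49 (U = 1/(4 + 45) = 1/49 ≈ 0.020408)
(M(6) + U)**2/(-1270) = (5 + 1/49)**2/(-1270) = (246/49)**2*(-1/1270) = (60516/2401)*(-1/1270) = -30258/1524635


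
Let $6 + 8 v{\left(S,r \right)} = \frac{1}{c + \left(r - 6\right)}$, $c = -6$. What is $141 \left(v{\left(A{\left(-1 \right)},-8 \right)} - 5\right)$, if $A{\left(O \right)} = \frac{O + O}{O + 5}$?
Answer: $- \frac{129861}{160} \approx -811.63$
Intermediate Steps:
$A{\left(O \right)} = \frac{2 O}{5 + O}$
$v{\left(S,r \right)} = - \frac{3}{4} + \frac{1}{8 \left(-12 + r\right)}$ ($v{\left(S,r \right)} = - \frac{3}{4} + \frac{1}{8 \left(-6 + \left(r - 6\right)\right)} = - \frac{3}{4} + \frac{1}{8 \left(-6 + \left(-6 + r\right)\right)} = - \frac{3}{4} + \frac{1}{8 \left(-12 + r\right)}$)
$141 \left(v{\left(A{\left(-1 \right)},-8 \right)} - 5\right) = 141 \left(\frac{73 - -48}{8 \left(-12 - 8\right)} - 5\right) = 141 \left(\frac{73 + 48}{8 \left(-20\right)} - 5\right) = 141 \left(\frac{1}{8} \left(- \frac{1}{20}\right) 121 - 5\right) = 141 \left(- \frac{121}{160} - 5\right) = 141 \left(- \frac{921}{160}\right) = - \frac{129861}{160}$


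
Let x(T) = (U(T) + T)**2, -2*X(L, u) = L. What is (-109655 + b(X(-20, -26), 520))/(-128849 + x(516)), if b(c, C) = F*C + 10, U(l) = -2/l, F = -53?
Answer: -9132913620/9146093293 ≈ -0.99856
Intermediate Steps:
X(L, u) = -L/2
x(T) = (T - 2/T)**2 (x(T) = (-2/T + T)**2 = (T - 2/T)**2)
b(c, C) = 10 - 53*C (b(c, C) = -53*C + 10 = 10 - 53*C)
(-109655 + b(X(-20, -26), 520))/(-128849 + x(516)) = (-109655 + (10 - 53*520))/(-128849 + (-2 + 516**2)**2/516**2) = (-109655 + (10 - 27560))/(-128849 + (-2 + 266256)**2/266256) = (-109655 - 27550)/(-128849 + (1/266256)*266254**2) = -137205/(-128849 + (1/266256)*70891192516) = -137205/(-128849 + 17722798129/66564) = -137205/9146093293/66564 = -137205*66564/9146093293 = -9132913620/9146093293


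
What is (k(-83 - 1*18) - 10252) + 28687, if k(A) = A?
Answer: 18334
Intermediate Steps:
(k(-83 - 1*18) - 10252) + 28687 = ((-83 - 1*18) - 10252) + 28687 = ((-83 - 18) - 10252) + 28687 = (-101 - 10252) + 28687 = -10353 + 28687 = 18334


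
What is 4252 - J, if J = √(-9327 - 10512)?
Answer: 4252 - I*√19839 ≈ 4252.0 - 140.85*I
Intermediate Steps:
J = I*√19839 (J = √(-19839) = I*√19839 ≈ 140.85*I)
4252 - J = 4252 - I*√19839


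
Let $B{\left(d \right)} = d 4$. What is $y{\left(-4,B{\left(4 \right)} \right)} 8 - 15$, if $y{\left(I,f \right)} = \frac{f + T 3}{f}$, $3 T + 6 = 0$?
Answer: $-10$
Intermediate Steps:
$T = -2$ ($T = -2 + \frac{1}{3} \cdot 0 = -2 + 0 = -2$)
$B{\left(d \right)} = 4 d$
$y{\left(I,f \right)} = \frac{-6 + f}{f}$ ($y{\left(I,f \right)} = \frac{f - 6}{f} = \frac{-6 + f}{f}$)
$y{\left(-4,B{\left(4 \right)} \right)} 8 - 15 = \frac{-6 + 4 \cdot 4}{4 \cdot 4} \cdot 8 - 15 = \frac{-6 + 16}{16} \cdot 8 - 15 = \frac{1}{16} \cdot 10 \cdot 8 - 15 = \frac{5}{8} \cdot 8 - 15 = 5 - 15 = -10$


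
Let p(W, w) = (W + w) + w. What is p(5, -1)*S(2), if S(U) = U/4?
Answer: 3/2 ≈ 1.5000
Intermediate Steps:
S(U) = U/4 (S(U) = U*(¼) = U/4)
p(W, w) = W + 2*w
p(5, -1)*S(2) = (5 + 2*(-1))*((¼)*2) = (5 - 2)*(½) = 3*(½) = 3/2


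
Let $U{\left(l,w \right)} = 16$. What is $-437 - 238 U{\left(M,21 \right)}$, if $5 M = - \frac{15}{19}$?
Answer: $-4245$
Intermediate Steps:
$M = - \frac{3}{19}$ ($M = \frac{\left(-15\right) \frac{1}{19}}{5} = \frac{1}{5} \left(- \frac{15}{19}\right) = - \frac{3}{19} \approx -0.15789$)
$-437 - 238 U{\left(M,21 \right)} = -437 - 3808 = -4245$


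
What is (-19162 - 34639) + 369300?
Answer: 315499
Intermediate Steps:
(-19162 - 34639) + 369300 = -53801 + 369300 = 315499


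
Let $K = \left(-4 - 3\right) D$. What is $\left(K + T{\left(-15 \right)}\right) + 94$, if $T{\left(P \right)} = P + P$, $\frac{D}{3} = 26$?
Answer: $-482$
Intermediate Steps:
$D = 78$ ($D = 3 \cdot 26 = 78$)
$T{\left(P \right)} = 2 P$
$K = -546$ ($K = \left(-4 - 3\right) 78 = \left(-7\right) 78 = -546$)
$\left(K + T{\left(-15 \right)}\right) + 94 = \left(-546 + 2 \left(-15\right)\right) + 94 = \left(-546 - 30\right) + 94 = -576 + 94 = -482$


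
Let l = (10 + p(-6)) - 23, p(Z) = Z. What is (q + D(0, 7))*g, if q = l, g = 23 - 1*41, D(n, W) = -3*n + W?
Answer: 216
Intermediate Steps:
D(n, W) = W - 3*n
g = -18 (g = 23 - 41 = -18)
l = -19 (l = (10 - 6) - 23 = 4 - 23 = -19)
q = -19
(q + D(0, 7))*g = (-19 + (7 - 3*0))*(-18) = (-19 + (7 + 0))*(-18) = (-19 + 7)*(-18) = -12*(-18) = 216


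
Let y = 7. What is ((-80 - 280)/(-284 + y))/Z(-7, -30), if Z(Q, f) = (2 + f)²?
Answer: 45/27146 ≈ 0.0016577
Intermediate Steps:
((-80 - 280)/(-284 + y))/Z(-7, -30) = ((-80 - 280)/(-284 + 7))/((2 - 30)²) = (-360/(-277))/((-28)²) = -360*(-1/277)/784 = (360/277)*(1/784) = 45/27146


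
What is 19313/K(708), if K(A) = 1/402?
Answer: 7763826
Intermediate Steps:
K(A) = 1/402
19313/K(708) = 19313/(1/402) = 19313*402 = 7763826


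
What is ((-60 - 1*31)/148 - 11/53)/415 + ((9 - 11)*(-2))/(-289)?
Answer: -14885379/940770140 ≈ -0.015823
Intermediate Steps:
((-60 - 1*31)/148 - 11/53)/415 + ((9 - 11)*(-2))/(-289) = ((-60 - 31)*(1/148) - 11*1/53)*(1/415) - 2*(-2)*(-1/289) = (-91*1/148 - 11/53)*(1/415) + 4*(-1/289) = (-91/148 - 11/53)*(1/415) - 4/289 = -6451/7844*1/415 - 4/289 = -6451/3255260 - 4/289 = -14885379/940770140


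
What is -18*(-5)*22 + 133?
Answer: 2113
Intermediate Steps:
-18*(-5)*22 + 133 = 90*22 + 133 = 1980 + 133 = 2113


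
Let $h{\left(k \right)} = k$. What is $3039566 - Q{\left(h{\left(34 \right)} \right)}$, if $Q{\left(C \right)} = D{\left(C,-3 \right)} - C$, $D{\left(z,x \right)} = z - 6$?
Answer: $3039572$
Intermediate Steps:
$D{\left(z,x \right)} = -6 + z$
$Q{\left(C \right)} = -6$ ($Q{\left(C \right)} = \left(-6 + C\right) - C = -6$)
$3039566 - Q{\left(h{\left(34 \right)} \right)} = 3039566 - -6 = 3039566 + 6 = 3039572$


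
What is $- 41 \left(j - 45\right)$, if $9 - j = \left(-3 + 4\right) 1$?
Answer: $1517$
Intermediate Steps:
$j = 8$ ($j = 9 - \left(-3 + 4\right) 1 = 9 - 1 \cdot 1 = 9 - 1 = 8$)
$- 41 \left(j - 45\right) = - 41 \left(8 - 45\right) = \left(-41\right) \left(-37\right) = 1517$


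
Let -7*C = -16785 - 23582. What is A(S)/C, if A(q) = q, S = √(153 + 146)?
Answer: 7*√299/40367 ≈ 0.0029985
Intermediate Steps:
S = √299 ≈ 17.292
C = 40367/7 (C = -(-16785 - 23582)/7 = -⅐*(-40367) = 40367/7 ≈ 5766.7)
A(S)/C = √299/(40367/7) = √299*(7/40367) = 7*√299/40367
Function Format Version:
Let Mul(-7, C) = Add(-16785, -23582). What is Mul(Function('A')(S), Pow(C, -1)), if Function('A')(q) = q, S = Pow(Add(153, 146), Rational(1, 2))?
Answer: Mul(Rational(7, 40367), Pow(299, Rational(1, 2))) ≈ 0.0029985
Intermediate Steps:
S = Pow(299, Rational(1, 2)) ≈ 17.292
C = Rational(40367, 7) (C = Mul(Rational(-1, 7), Add(-16785, -23582)) = Mul(Rational(-1, 7), -40367) = Rational(40367, 7) ≈ 5766.7)
Mul(Function('A')(S), Pow(C, -1)) = Mul(Pow(299, Rational(1, 2)), Pow(Rational(40367, 7), -1)) = Mul(Pow(299, Rational(1, 2)), Rational(7, 40367)) = Mul(Rational(7, 40367), Pow(299, Rational(1, 2)))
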